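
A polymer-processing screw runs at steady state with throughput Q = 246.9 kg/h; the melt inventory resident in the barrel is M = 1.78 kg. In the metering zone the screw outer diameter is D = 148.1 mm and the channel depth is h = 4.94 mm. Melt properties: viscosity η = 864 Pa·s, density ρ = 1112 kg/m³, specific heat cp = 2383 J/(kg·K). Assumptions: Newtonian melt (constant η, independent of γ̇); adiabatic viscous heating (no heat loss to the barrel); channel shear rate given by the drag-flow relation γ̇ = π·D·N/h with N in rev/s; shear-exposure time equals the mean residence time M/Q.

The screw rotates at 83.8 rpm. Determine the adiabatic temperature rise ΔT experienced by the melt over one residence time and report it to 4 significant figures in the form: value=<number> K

Throughput in SI: Q_s = 246.9 kg/h ÷ 3600 s/h = 0.0685833 kg/s
Mean residence time: t_res = M/Q_s = 1.78 kg / 0.0685833 kg/s = 25.9538 s
Convert to SI: D = 0.1481 m, h = 0.00494 m, N = 83.8/60 = 1.39667 rev/s
γ̇ = π D N / h = (π)(0.1481)(1.39667) / 0.00494 = 131.544 s⁻¹
ΔT = η·γ̇²·t_res / (ρ·cp) = 864 · (131.544)² · 25.9538 / (1112 · 2383) = 146.429 K

value=146.4 K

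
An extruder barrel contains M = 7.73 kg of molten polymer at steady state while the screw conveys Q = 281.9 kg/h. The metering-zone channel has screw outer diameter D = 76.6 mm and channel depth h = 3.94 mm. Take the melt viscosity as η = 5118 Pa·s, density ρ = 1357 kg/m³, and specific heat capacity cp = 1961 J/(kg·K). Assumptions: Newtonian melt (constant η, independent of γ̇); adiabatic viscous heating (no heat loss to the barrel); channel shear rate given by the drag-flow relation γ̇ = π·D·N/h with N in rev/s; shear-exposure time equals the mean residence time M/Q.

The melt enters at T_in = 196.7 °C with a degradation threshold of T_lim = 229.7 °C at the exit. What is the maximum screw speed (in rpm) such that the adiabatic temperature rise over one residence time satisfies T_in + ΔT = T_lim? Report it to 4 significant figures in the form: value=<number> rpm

value=12.95 rpm

Throughput in SI: Q_s = 281.9 kg/h ÷ 3600 s/h = 0.0783056 kg/s
Mean residence time: t_res = M/Q_s = 7.73 kg / 0.0783056 kg/s = 98.7159 s
Convert to metres: D = 0.0766 m, h = 0.00394 m
Allowable rise: ΔT_a = T_lim − T_in = 229.7 − 196.7 = 33 K
Invert ΔT = ηγ̇²t_res/(ρcp) for γ̇: γ̇_max² = ΔT_a ρ cp / (η t_res) = 33·1357·1961 / (5118·98.7159) = 173.814 s⁻²
γ̇_max = sqrt(173.814) = 13.1838 s⁻¹
Solve γ̇ = πDN/h for N: N_max = γ̇_max·h/(π·D) = 13.1838 × 0.00394 / (π × 0.0766) = 0.215854 rev/s = 12.9512 rpm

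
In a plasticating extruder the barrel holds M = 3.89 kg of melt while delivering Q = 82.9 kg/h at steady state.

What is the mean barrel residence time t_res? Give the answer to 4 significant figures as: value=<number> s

Q_s = Q / 3600 = 82.9 / 3600 = 0.0230278 kg/s
Mean residence time: t_res = M/Q_s = 3.89 kg / 0.0230278 kg/s = 168.926 s

value=168.9 s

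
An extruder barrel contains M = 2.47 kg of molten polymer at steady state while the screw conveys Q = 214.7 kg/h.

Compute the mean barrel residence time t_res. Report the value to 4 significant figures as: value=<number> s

value=41.42 s

Q_s = Q / 3600 = 214.7 / 3600 = 0.0596389 kg/s
t_res = M / Q_s = 2.47 / 0.0596389 = 41.4159 s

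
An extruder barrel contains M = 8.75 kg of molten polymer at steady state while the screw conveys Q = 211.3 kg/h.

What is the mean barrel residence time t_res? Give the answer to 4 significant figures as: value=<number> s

Throughput in SI: Q_s = 211.3 kg/h ÷ 3600 s/h = 0.0586944 kg/s
Mean residence time: t_res = M/Q_s = 8.75 kg / 0.0586944 kg/s = 149.077 s

value=149.1 s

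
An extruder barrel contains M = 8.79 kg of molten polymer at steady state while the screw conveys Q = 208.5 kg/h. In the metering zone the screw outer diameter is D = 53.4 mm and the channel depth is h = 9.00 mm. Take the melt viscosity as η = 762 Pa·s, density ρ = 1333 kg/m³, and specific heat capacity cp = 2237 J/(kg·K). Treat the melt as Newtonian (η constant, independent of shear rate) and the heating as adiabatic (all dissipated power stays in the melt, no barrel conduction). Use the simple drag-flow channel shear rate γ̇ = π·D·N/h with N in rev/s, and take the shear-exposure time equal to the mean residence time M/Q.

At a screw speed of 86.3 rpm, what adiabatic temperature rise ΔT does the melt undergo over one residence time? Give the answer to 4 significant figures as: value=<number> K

Convert throughput: Q = 208.5 kg/h = 208.5/3600 = 0.0579167 kg/s
Mean residence time: t_res = M/Q_s = 8.79 kg / 0.0579167 kg/s = 151.77 s
D = 53.4 mm = 0.0534 m;  h = 9.00 mm = 0.009 m;  N = 86.3 rpm / 60 = 1.43833 rev/s
γ̇ = π·D·N / h = π · 0.0534 · 1.43833 / 0.009 = 26.8107 s⁻¹
Adiabatic rise: ΔT = η γ̇² t_res / (ρ cp) = 762·(26.8107)²·151.77 / (1333·2237) = 27.8779 K

value=27.88 K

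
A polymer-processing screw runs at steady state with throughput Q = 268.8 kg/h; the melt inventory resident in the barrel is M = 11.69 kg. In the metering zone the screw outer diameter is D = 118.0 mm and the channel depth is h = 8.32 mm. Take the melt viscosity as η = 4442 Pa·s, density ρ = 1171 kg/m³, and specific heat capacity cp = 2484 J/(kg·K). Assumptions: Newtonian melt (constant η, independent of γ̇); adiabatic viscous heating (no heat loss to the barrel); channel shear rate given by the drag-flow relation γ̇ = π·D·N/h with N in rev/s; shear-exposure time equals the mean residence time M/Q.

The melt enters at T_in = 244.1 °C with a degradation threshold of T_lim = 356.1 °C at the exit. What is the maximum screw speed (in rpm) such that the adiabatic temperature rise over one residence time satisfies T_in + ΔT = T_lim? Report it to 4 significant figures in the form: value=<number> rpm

value=29.15 rpm

Throughput in SI: Q_s = 268.8 kg/h ÷ 3600 s/h = 0.0746667 kg/s
t_res = M / Q_s = 11.69 ÷ 0.0746667 = 156.562 s
Geometry in SI: D = 118.0 mm → 0.118 m, h = 8.32 mm → 0.00832 m
ΔT_a = T_lim − T_in = 356.1 − 244.1 = 112 K
γ̇_max² = ΔT_a·ρ·cp / (η·t_res) = [112 × 1171 × 2484] / [4442 × 156.562] = 468.447 s⁻²
Take the square root: γ̇_max = √(468.447) = 21.6436 s⁻¹
Solve γ̇ = πDN/h for N: N_max = γ̇_max·h/(π·D) = 21.6436 × 0.00832 / (π × 0.118) = 0.48576 rev/s = 29.1456 rpm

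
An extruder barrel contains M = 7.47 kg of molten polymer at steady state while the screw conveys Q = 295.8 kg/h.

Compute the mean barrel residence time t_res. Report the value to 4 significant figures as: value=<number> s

Convert throughput: Q = 295.8 kg/h = 295.8/3600 = 0.0821667 kg/s
t_res = M / Q_s = 7.47 ÷ 0.0821667 = 90.9128 s

value=90.91 s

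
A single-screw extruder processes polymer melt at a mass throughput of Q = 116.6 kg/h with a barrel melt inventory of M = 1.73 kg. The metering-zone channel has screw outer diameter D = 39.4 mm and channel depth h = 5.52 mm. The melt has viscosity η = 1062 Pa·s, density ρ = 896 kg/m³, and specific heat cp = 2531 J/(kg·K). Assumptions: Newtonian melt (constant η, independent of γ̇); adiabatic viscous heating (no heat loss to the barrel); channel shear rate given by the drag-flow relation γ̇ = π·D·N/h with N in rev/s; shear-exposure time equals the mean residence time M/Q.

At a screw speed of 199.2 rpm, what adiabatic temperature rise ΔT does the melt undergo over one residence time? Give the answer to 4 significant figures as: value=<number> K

value=138.6 K

Throughput in SI: Q_s = 116.6 kg/h ÷ 3600 s/h = 0.0323889 kg/s
Mean residence time: t_res = M/Q_s = 1.73 kg / 0.0323889 kg/s = 53.4134 s
Convert to SI: D = 0.0394 m, h = 0.00552 m, N = 199.2/60 = 3.32 rev/s
γ̇ = π D N / h = (π)(0.0394)(3.32) / 0.00552 = 74.4466 s⁻¹
ΔT = η·γ̇²·t_res/(ρ·cp) = [1062 × 74.4466² × 53.4134] / [896 × 2531] = 138.632 K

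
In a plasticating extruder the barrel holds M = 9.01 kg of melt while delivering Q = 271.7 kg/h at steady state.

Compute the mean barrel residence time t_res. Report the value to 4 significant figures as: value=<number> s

Q_s = Q / 3600 = 271.7 / 3600 = 0.0754722 kg/s
Mean residence time: t_res = M/Q_s = 9.01 kg / 0.0754722 kg/s = 119.382 s

value=119.4 s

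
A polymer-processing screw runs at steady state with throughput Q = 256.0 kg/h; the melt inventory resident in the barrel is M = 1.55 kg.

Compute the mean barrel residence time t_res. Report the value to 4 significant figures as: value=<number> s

value=21.80 s

Throughput in SI: Q_s = 256.0 kg/h ÷ 3600 s/h = 0.0711111 kg/s
t_res = M / Q_s = 1.55 / 0.0711111 = 21.7969 s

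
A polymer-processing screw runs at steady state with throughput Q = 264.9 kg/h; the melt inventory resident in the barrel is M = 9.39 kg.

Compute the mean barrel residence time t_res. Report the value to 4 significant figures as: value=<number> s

Throughput in SI: Q_s = 264.9 kg/h ÷ 3600 s/h = 0.0735833 kg/s
t_res = M / Q_s = 9.39 / 0.0735833 = 127.61 s

value=127.6 s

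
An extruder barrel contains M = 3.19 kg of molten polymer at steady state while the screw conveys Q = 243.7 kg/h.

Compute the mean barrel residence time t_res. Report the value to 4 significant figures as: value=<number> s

value=47.12 s

Q_s = Q / 3600 = 243.7 / 3600 = 0.0676944 kg/s
Mean residence time: t_res = M/Q_s = 3.19 kg / 0.0676944 kg/s = 47.1235 s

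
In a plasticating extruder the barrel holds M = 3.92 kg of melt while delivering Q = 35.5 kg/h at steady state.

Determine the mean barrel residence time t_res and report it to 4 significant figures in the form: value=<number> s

Convert throughput: Q = 35.5 kg/h = 35.5/3600 = 0.00986111 kg/s
Mean residence time: t_res = M/Q_s = 3.92 kg / 0.00986111 kg/s = 397.521 s

value=397.5 s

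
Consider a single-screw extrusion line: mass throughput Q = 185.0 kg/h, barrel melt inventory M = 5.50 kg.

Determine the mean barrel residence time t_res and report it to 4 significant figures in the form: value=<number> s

Convert throughput: Q = 185.0 kg/h = 185.0/3600 = 0.0513889 kg/s
Mean residence time: t_res = M/Q_s = 5.50 kg / 0.0513889 kg/s = 107.027 s

value=107.0 s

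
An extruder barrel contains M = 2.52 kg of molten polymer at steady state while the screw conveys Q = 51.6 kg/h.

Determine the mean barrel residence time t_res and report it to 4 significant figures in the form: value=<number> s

value=175.8 s

Throughput in SI: Q_s = 51.6 kg/h ÷ 3600 s/h = 0.0143333 kg/s
t_res = M / Q_s = 2.52 / 0.0143333 = 175.814 s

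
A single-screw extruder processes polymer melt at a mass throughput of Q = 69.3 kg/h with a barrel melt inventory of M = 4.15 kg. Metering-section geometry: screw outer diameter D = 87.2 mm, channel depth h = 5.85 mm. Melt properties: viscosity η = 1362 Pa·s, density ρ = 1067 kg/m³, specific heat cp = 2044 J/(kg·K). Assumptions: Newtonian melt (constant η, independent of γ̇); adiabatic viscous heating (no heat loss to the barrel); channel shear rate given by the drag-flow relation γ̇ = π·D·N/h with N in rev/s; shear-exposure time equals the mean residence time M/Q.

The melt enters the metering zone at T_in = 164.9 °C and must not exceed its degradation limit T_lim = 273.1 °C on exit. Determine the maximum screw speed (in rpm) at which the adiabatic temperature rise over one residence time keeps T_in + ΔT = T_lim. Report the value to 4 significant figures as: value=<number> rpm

value=36.32 rpm

Convert throughput: Q = 69.3 kg/h = 69.3/3600 = 0.01925 kg/s
t_res = M / Q_s = 4.15 ÷ 0.01925 = 215.584 s
Geometry in SI: D = 87.2 mm → 0.0872 m, h = 5.85 mm → 0.00585 m
Allowable rise: ΔT_a = T_lim − T_in = 273.1 − 164.9 = 108.2 K
γ̇_max² = ΔT_a·ρ·cp/(η·t_res) = 108.2·1067·2044/(1362·215.584) = 803.671 s⁻²
γ̇_max = sqrt(803.671) = 28.3491 s⁻¹
Solve γ̇ = πDN/h for N: N_max = γ̇_max·h/(π·D) = 28.3491 × 0.00585 / (π × 0.0872) = 0.605381 rev/s = 36.3228 rpm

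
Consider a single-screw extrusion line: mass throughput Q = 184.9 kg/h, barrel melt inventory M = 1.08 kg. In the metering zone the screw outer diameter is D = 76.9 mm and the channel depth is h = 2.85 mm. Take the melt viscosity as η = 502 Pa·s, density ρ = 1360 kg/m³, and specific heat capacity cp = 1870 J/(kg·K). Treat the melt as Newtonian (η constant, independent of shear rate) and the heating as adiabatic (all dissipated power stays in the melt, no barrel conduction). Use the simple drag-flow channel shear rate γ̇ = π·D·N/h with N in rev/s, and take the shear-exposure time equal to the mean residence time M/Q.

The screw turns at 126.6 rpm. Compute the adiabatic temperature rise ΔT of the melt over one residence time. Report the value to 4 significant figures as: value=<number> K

value=132.8 K

Throughput in SI: Q_s = 184.9 kg/h ÷ 3600 s/h = 0.0513611 kg/s
Mean residence time: t_res = M/Q_s = 1.08 kg / 0.0513611 kg/s = 21.0276 s
Geometry in metres: D = 76.9 mm → 0.0769 m, h = 2.85 mm → 0.00285 m; screw speed N = 126.6 rpm = 2.11 rev/s
Shear rate: γ̇ = πDN/h = π·0.0769·2.11/0.00285 = 178.86 s⁻¹
Adiabatic rise: ΔT = η γ̇² t_res / (ρ cp) = 502·(178.86)²·21.0276 / (1360·1870) = 132.782 K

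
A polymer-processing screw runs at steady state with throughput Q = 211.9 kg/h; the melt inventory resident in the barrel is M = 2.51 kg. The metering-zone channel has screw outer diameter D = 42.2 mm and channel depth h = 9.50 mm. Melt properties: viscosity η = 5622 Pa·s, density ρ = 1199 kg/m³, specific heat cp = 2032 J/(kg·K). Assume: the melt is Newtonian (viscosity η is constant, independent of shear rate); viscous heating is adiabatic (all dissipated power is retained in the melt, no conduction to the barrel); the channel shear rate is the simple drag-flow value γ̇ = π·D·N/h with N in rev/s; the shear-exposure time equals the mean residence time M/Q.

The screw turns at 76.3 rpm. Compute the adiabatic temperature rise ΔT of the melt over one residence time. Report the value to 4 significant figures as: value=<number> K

Convert throughput: Q = 211.9 kg/h = 211.9/3600 = 0.0588611 kg/s
t_res = M / Q_s = 2.51 / 0.0588611 = 42.6428 s
D = 42.2 mm = 0.0422 m;  h = 9.50 mm = 0.0095 m;  N = 76.3 rpm / 60 = 1.27167 rev/s
Shear rate: γ̇ = πDN/h = π·0.0422·1.27167/0.0095 = 17.7465 s⁻¹
ΔT = η·γ̇²·t_res/(ρ·cp) = [5622 × 17.7465² × 42.6428] / [1199 × 2032] = 30.9897 K

value=30.99 K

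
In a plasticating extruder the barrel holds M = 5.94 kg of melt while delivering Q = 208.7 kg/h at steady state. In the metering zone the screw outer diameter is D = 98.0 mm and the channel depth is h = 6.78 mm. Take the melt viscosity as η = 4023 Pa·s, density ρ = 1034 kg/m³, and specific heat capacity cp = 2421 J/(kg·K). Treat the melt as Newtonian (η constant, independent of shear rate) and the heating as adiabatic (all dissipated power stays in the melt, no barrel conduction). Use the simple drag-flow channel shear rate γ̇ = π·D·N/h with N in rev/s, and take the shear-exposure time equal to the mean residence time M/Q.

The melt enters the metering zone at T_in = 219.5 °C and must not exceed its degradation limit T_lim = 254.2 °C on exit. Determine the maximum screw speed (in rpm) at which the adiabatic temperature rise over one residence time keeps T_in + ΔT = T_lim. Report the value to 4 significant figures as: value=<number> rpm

value=19.18 rpm

Throughput in SI: Q_s = 208.7 kg/h ÷ 3600 s/h = 0.0579722 kg/s
Mean residence time: t_res = M/Q_s = 5.94 kg / 0.0579722 kg/s = 102.463 s
Convert to metres: D = 0.098 m, h = 0.00678 m
ΔT_a = T_lim − T_in = 254.2 °C − 219.5 °C = 34.7 K
Invert ΔT = ηγ̇²t_res/(ρcp) for γ̇: γ̇_max² = ΔT_a ρ cp / (η t_res) = 34.7·1034·2421 / (4023·102.463) = 210.731 s⁻²
γ̇_max = sqrt(210.731) = 14.5166 s⁻¹
N_max = γ̇_max·h / (π·D) = 14.5166 · 0.00678 / (π · 0.098) = 0.319682 rev/s = 19.1809 rpm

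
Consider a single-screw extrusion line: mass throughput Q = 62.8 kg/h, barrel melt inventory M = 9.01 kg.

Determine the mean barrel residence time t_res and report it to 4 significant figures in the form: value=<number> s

value=516.5 s

Convert throughput: Q = 62.8 kg/h = 62.8/3600 = 0.0174444 kg/s
t_res = M / Q_s = 9.01 / 0.0174444 = 516.497 s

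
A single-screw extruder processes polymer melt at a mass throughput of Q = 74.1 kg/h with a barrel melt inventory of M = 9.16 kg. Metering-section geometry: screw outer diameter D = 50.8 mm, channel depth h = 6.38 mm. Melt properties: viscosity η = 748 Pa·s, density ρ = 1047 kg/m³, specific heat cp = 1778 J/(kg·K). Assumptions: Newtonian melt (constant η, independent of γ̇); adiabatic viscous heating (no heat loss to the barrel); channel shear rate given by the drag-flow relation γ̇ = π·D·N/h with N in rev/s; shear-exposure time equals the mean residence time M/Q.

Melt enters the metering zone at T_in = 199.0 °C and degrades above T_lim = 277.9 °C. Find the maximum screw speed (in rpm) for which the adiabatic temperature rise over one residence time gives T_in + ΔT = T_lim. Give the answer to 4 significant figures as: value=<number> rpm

Convert throughput: Q = 74.1 kg/h = 74.1/3600 = 0.0205833 kg/s
t_res = M / Q_s = 9.16 ÷ 0.0205833 = 445.02 s
Convert to metres: D = 0.0508 m, h = 0.00638 m
Allowable rise: ΔT_a = T_lim − T_in = 277.9 − 199.0 = 78.9 K
Invert ΔT = ηγ̇²t_res/(ρcp) for γ̇: γ̇_max² = ΔT_a ρ cp / (η t_res) = 78.9·1047·1778 / (748·445.02) = 441.239 s⁻²
γ̇_max = √441.239 = 21.0057 s⁻¹
N_max = γ̇_max h / (πD) = 21.0057·0.00638/(π·0.0508) = 0.839739 rev/s → ×60 = 50.3843 rpm

value=50.38 rpm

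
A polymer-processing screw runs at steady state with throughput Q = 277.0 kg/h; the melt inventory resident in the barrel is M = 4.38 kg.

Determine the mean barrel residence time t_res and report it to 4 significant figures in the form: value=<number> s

Convert throughput: Q = 277.0 kg/h = 277.0/3600 = 0.0769444 kg/s
Mean residence time: t_res = M/Q_s = 4.38 kg / 0.0769444 kg/s = 56.9242 s

value=56.92 s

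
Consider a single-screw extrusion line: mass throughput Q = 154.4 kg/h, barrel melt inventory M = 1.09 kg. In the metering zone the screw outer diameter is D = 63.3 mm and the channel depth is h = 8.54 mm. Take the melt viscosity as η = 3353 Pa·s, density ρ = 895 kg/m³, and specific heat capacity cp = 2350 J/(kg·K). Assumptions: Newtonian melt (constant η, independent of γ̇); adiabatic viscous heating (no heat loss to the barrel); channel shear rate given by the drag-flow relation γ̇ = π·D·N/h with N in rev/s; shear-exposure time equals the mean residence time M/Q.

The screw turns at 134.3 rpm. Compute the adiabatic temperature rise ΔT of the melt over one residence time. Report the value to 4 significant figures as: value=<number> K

value=110.1 K

Q_s = Q / 3600 = 154.4 / 3600 = 0.0428889 kg/s
t_res = M / Q_s = 1.09 ÷ 0.0428889 = 25.4145 s
D = 63.3 mm = 0.0633 m;  h = 8.54 mm = 0.00854 m;  N = 134.3 rpm / 60 = 2.23833 rev/s
γ̇ = π·D·N / h = π · 0.0633 · 2.23833 / 0.00854 = 52.1219 s⁻¹
ΔT = η·γ̇²·t_res / (ρ·cp) = 3353 · (52.1219)² · 25.4145 / (895 · 2350) = 110.069 K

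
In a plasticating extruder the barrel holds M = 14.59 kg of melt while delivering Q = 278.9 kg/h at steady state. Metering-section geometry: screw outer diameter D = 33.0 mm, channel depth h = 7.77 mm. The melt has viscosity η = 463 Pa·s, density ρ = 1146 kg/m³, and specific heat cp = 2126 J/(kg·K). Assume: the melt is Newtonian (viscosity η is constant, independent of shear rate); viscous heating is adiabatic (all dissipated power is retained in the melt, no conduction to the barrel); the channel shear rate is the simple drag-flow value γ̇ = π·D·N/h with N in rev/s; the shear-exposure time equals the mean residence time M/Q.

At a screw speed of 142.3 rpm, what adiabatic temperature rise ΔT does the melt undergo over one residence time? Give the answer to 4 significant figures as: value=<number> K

Q_s = Q / 3600 = 278.9 / 3600 = 0.0774722 kg/s
t_res = M / Q_s = 14.59 ÷ 0.0774722 = 188.326 s
Convert to SI: D = 0.033 m, h = 0.00777 m, N = 142.3/60 = 2.37167 rev/s
Shear rate: γ̇ = πDN/h = π·0.033·2.37167/0.00777 = 31.6444 s⁻¹
ΔT = η·γ̇²·t_res/(ρ·cp) = [463 × 31.6444² × 188.326] / [1146 × 2126] = 35.8373 K

value=35.84 K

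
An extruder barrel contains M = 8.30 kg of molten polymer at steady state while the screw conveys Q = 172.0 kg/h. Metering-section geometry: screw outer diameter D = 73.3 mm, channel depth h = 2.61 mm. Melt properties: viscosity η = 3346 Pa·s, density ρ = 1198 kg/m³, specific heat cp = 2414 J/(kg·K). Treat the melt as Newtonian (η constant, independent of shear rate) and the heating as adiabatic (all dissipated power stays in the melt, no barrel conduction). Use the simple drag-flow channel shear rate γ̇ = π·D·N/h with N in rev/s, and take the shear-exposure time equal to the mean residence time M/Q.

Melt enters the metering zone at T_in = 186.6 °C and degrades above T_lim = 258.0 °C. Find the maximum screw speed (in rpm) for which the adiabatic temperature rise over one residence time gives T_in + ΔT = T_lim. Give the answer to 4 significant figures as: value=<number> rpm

value=12.82 rpm

Throughput in SI: Q_s = 172.0 kg/h ÷ 3600 s/h = 0.0477778 kg/s
Mean residence time: t_res = M/Q_s = 8.30 kg / 0.0477778 kg/s = 173.721 s
D = 73.3 mm = 0.0733 m;  h = 2.61 mm = 0.00261 m
Allowable rise: ΔT_a = T_lim − T_in = 258.0 − 186.6 = 71.4 K
γ̇_max² = ΔT_a·ρ·cp/(η·t_res) = 71.4·1198·2414/(3346·173.721) = 355.234 s⁻²
Take the square root: γ̇_max = √(355.234) = 18.8476 s⁻¹
N_max = γ̇_max·h / (π·D) = 18.8476 · 0.00261 / (π · 0.0733) = 0.213621 rev/s = 12.8173 rpm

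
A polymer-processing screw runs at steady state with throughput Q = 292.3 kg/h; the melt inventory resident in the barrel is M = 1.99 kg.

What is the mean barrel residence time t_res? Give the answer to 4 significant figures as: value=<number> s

Throughput in SI: Q_s = 292.3 kg/h ÷ 3600 s/h = 0.0811944 kg/s
t_res = M / Q_s = 1.99 ÷ 0.0811944 = 24.5091 s

value=24.51 s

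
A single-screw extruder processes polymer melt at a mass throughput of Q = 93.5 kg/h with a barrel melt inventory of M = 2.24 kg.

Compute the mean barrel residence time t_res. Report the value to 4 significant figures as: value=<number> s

value=86.25 s

Convert throughput: Q = 93.5 kg/h = 93.5/3600 = 0.0259722 kg/s
t_res = M / Q_s = 2.24 ÷ 0.0259722 = 86.246 s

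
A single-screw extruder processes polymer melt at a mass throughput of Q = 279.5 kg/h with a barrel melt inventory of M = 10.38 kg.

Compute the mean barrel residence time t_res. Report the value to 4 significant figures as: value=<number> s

value=133.7 s

Throughput in SI: Q_s = 279.5 kg/h ÷ 3600 s/h = 0.0776389 kg/s
t_res = M / Q_s = 10.38 ÷ 0.0776389 = 133.696 s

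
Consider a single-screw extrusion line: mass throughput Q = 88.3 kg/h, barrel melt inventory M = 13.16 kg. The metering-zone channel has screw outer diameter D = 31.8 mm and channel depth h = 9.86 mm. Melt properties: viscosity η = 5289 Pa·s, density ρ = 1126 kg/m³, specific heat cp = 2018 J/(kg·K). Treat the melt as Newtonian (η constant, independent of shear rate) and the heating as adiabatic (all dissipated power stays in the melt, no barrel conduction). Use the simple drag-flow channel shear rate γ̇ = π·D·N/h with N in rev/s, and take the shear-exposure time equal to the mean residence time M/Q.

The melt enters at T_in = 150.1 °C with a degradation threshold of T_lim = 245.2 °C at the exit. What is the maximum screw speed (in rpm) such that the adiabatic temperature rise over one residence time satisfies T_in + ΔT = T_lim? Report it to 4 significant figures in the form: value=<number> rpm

Q_s = Q / 3600 = 88.3 / 3600 = 0.0245278 kg/s
t_res = M / Q_s = 13.16 / 0.0245278 = 536.535 s
D = 31.8 mm = 0.0318 m;  h = 9.86 mm = 0.00986 m
ΔT_a = T_lim − T_in = 245.2 °C − 150.1 °C = 95.1 K
γ̇_max² = ΔT_a·ρ·cp / (η·t_res) = [95.1 × 1126 × 2018] / [5289 × 536.535] = 76.1498 s⁻²
γ̇_max = sqrt(76.1498) = 8.72639 s⁻¹
N_max = γ̇_max h / (πD) = 8.72639·0.00986/(π·0.0318) = 0.86126 rev/s → ×60 = 51.6756 rpm

value=51.68 rpm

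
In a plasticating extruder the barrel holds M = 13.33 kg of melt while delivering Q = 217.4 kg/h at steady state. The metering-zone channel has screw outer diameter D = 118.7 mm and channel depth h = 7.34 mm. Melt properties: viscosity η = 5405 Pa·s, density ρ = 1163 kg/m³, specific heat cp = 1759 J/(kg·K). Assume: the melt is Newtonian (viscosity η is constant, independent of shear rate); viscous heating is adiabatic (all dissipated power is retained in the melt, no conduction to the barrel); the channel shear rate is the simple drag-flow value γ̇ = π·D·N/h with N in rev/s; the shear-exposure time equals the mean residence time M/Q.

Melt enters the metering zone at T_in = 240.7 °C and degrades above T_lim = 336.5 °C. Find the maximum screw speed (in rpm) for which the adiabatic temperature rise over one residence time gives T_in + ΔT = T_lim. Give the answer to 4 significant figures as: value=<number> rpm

Convert throughput: Q = 217.4 kg/h = 217.4/3600 = 0.0603889 kg/s
t_res = M / Q_s = 13.33 / 0.0603889 = 220.736 s
D = 118.7 mm = 0.1187 m;  h = 7.34 mm = 0.00734 m
ΔT_a = T_lim − T_in = 336.5 °C − 240.7 °C = 95.8 K
γ̇_max² = ΔT_a·ρ·cp/(η·t_res) = 95.8·1163·1759/(5405·220.736) = 164.264 s⁻²
γ̇_max = √164.264 = 12.8165 s⁻¹
Solve γ̇ = πDN/h for N: N_max = γ̇_max·h/(π·D) = 12.8165 × 0.00734 / (π × 0.1187) = 0.252271 rev/s = 15.1362 rpm

value=15.14 rpm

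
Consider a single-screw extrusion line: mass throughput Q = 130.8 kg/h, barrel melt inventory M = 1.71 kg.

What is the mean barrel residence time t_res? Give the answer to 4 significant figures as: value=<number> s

Q_s = Q / 3600 = 130.8 / 3600 = 0.0363333 kg/s
t_res = M / Q_s = 1.71 / 0.0363333 = 47.0642 s

value=47.06 s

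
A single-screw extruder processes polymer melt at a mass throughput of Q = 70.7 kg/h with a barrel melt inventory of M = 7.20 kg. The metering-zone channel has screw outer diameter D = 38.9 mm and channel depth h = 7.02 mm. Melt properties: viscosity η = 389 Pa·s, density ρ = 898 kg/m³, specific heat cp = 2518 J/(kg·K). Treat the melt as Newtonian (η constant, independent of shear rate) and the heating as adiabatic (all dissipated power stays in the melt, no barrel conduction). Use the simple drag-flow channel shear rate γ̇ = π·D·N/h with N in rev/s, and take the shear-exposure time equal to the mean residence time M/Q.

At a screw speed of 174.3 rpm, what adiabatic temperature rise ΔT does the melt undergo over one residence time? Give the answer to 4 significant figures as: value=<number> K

value=161.3 K

Throughput in SI: Q_s = 70.7 kg/h ÷ 3600 s/h = 0.0196389 kg/s
t_res = M / Q_s = 7.20 ÷ 0.0196389 = 366.62 s
Geometry in metres: D = 38.9 mm → 0.0389 m, h = 7.02 mm → 0.00702 m; screw speed N = 174.3 rpm = 2.905 rev/s
γ̇ = π D N / h = (π)(0.0389)(2.905) / 0.00702 = 50.5718 s⁻¹
ΔT = η·γ̇²·t_res / (ρ·cp) = 389 · (50.5718)² · 366.62 / (898 · 2518) = 161.306 K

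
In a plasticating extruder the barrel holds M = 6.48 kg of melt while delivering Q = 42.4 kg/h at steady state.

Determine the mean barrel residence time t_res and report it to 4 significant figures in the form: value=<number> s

value=550.2 s

Q_s = Q / 3600 = 42.4 / 3600 = 0.0117778 kg/s
t_res = M / Q_s = 6.48 ÷ 0.0117778 = 550.189 s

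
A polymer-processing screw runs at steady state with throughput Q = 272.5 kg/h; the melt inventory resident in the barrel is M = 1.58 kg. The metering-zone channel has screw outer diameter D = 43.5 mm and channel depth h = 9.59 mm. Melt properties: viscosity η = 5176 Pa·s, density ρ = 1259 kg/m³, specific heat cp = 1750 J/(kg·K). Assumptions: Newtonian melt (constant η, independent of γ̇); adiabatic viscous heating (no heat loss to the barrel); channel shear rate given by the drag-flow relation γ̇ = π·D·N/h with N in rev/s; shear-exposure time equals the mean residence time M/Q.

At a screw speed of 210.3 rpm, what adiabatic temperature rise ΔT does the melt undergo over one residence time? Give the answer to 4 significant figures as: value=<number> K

value=122.3 K

Convert throughput: Q = 272.5 kg/h = 272.5/3600 = 0.0756944 kg/s
t_res = M / Q_s = 1.58 / 0.0756944 = 20.8734 s
Convert to SI: D = 0.0435 m, h = 0.00959 m, N = 210.3/60 = 3.505 rev/s
Shear rate: γ̇ = πDN/h = π·0.0435·3.505/0.00959 = 49.9469 s⁻¹
ΔT = η·γ̇²·t_res / (ρ·cp) = 5176 · (49.9469)² · 20.8734 / (1259 · 1750) = 122.332 K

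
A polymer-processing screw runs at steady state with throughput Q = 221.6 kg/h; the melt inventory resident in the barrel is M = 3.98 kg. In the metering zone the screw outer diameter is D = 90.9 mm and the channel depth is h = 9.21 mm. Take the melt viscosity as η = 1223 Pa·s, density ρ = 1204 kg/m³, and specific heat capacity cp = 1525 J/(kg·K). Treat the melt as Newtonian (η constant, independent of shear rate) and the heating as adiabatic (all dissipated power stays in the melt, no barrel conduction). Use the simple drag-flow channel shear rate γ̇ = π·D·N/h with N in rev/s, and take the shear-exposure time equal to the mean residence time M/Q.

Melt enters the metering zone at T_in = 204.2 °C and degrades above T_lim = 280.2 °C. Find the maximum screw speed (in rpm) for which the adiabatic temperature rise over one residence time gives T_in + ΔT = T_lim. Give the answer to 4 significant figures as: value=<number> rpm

Throughput in SI: Q_s = 221.6 kg/h ÷ 3600 s/h = 0.0615556 kg/s
t_res = M / Q_s = 3.98 ÷ 0.0615556 = 64.657 s
Geometry in SI: D = 90.9 mm → 0.0909 m, h = 9.21 mm → 0.00921 m
ΔT_a = T_lim − T_in = 280.2 °C − 204.2 °C = 76 K
Invert ΔT = ηγ̇²t_res/(ρcp) for γ̇: γ̇_max² = ΔT_a ρ cp / (η t_res) = 76·1204·1525 / (1223·64.657) = 1764.69 s⁻²
γ̇_max = √1764.69 = 42.0082 s⁻¹
Solve γ̇ = πDN/h for N: N_max = γ̇_max·h/(π·D) = 42.0082 × 0.00921 / (π × 0.0909) = 1.35481 rev/s = 81.2888 rpm

value=81.29 rpm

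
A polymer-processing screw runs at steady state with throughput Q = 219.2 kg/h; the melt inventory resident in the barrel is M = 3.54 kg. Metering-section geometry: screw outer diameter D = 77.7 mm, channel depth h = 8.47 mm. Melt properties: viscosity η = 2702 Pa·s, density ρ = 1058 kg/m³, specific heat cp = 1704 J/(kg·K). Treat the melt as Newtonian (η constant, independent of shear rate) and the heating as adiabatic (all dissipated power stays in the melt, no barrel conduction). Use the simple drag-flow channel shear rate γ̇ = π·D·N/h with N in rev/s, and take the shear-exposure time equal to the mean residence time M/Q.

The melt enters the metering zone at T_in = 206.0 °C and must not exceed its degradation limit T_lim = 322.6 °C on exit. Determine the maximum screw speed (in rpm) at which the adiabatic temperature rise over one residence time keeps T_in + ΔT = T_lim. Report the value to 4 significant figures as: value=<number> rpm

Q_s = Q / 3600 = 219.2 / 3600 = 0.0608889 kg/s
t_res = M / Q_s = 3.54 ÷ 0.0608889 = 58.1387 s
Geometry in SI: D = 77.7 mm → 0.0777 m, h = 8.47 mm → 0.00847 m
Allowable rise: ΔT_a = T_lim − T_in = 322.6 − 206.0 = 116.6 K
γ̇_max² = ΔT_a·ρ·cp / (η·t_res) = [116.6 × 1058 × 1704] / [2702 × 58.1387] = 1338.15 s⁻²
γ̇_max = sqrt(1338.15) = 36.5807 s⁻¹
Solve γ̇ = πDN/h for N: N_max = γ̇_max·h/(π·D) = 36.5807 × 0.00847 / (π × 0.0777) = 1.2693 rev/s = 76.158 rpm

value=76.16 rpm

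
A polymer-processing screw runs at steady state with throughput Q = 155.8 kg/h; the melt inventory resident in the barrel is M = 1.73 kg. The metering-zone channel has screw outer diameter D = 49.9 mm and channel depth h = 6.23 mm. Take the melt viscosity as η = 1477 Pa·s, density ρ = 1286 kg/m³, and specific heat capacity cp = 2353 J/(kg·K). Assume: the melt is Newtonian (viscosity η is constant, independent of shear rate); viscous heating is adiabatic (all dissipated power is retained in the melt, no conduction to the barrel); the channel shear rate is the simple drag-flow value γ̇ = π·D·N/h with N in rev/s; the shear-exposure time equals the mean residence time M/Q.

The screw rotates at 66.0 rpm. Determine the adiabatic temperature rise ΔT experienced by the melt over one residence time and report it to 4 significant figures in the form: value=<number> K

value=14.95 K

Throughput in SI: Q_s = 155.8 kg/h ÷ 3600 s/h = 0.0432778 kg/s
Mean residence time: t_res = M/Q_s = 1.73 kg / 0.0432778 kg/s = 39.9743 s
Geometry in metres: D = 49.9 mm → 0.0499 m, h = 6.23 mm → 0.00623 m; screw speed N = 66.0 rpm = 1.1 rev/s
γ̇ = π D N / h = (π)(0.0499)(1.1) / 0.00623 = 27.6793 s⁻¹
Adiabatic rise: ΔT = η γ̇² t_res / (ρ cp) = 1477·(27.6793)²·39.9743 / (1286·2353) = 14.9489 K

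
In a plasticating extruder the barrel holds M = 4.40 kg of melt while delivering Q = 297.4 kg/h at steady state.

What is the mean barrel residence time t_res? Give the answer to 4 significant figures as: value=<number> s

Throughput in SI: Q_s = 297.4 kg/h ÷ 3600 s/h = 0.0826111 kg/s
t_res = M / Q_s = 4.40 ÷ 0.0826111 = 53.2616 s

value=53.26 s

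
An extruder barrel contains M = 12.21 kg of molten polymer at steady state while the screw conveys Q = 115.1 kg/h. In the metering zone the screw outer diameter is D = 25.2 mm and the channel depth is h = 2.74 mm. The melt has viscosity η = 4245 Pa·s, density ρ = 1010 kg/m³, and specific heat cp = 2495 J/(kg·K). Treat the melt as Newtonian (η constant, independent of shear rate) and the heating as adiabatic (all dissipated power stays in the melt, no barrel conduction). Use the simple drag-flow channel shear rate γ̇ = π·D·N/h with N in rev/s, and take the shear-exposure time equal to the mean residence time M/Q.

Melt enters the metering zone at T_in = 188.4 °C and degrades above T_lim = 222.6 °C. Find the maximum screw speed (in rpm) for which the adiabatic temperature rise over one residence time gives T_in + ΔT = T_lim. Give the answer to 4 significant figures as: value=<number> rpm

value=15.14 rpm

Convert throughput: Q = 115.1 kg/h = 115.1/3600 = 0.0319722 kg/s
t_res = M / Q_s = 12.21 ÷ 0.0319722 = 381.894 s
Convert to metres: D = 0.0252 m, h = 0.00274 m
ΔT_a = T_lim − T_in = 222.6 − 188.4 = 34.2 K
Invert ΔT = ηγ̇²t_res/(ρcp) for γ̇: γ̇_max² = ΔT_a ρ cp / (η t_res) = 34.2·1010·2495 / (4245·381.894) = 53.1615 s⁻²
γ̇_max = sqrt(53.1615) = 7.2912 s⁻¹
Solve γ̇ = πDN/h for N: N_max = γ̇_max·h/(π·D) = 7.2912 × 0.00274 / (π × 0.0252) = 0.252347 rev/s = 15.1408 rpm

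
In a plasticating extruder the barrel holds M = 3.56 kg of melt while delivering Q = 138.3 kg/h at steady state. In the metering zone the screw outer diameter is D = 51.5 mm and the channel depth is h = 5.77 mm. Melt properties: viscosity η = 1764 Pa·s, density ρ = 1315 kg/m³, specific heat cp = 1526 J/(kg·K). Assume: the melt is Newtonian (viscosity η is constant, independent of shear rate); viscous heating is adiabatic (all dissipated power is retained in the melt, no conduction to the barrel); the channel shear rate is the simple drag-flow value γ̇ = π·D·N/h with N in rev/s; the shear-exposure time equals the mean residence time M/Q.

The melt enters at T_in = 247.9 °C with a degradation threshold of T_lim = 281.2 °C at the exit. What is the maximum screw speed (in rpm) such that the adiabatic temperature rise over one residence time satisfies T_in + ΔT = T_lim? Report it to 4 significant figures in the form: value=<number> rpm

value=43.26 rpm

Q_s = Q / 3600 = 138.3 / 3600 = 0.0384167 kg/s
t_res = M / Q_s = 3.56 / 0.0384167 = 92.6681 s
D = 51.5 mm = 0.0515 m;  h = 5.77 mm = 0.00577 m
ΔT_a = T_lim − T_in = 281.2 °C − 247.9 °C = 33.3 K
Invert ΔT = ηγ̇²t_res/(ρcp) for γ̇: γ̇_max² = ΔT_a ρ cp / (η t_res) = 33.3·1315·1526 / (1764·92.6681) = 408.786 s⁻²
Take the square root: γ̇_max = √(408.786) = 20.2184 s⁻¹
N_max = γ̇_max h / (πD) = 20.2184·0.00577/(π·0.0515) = 0.721052 rev/s → ×60 = 43.2631 rpm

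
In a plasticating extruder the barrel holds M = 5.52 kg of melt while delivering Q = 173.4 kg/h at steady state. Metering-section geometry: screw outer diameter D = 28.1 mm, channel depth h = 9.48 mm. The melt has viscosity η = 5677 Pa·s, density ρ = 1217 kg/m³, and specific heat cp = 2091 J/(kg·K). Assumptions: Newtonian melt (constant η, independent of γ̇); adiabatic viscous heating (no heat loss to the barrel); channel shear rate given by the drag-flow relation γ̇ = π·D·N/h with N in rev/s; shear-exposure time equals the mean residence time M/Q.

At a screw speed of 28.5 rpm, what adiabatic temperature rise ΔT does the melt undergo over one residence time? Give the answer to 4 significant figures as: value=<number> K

Q_s = Q / 3600 = 173.4 / 3600 = 0.0481667 kg/s
Mean residence time: t_res = M/Q_s = 5.52 kg / 0.0481667 kg/s = 114.602 s
Geometry in metres: D = 28.1 mm → 0.0281 m, h = 9.48 mm → 0.00948 m; screw speed N = 28.5 rpm = 0.475 rev/s
Shear rate: γ̇ = πDN/h = π·0.0281·0.475/0.00948 = 4.42325 s⁻¹
Adiabatic rise: ΔT = η γ̇² t_res / (ρ cp) = 5677·(4.42325)²·114.602 / (1217·2091) = 5.00207 K

value=5.002 K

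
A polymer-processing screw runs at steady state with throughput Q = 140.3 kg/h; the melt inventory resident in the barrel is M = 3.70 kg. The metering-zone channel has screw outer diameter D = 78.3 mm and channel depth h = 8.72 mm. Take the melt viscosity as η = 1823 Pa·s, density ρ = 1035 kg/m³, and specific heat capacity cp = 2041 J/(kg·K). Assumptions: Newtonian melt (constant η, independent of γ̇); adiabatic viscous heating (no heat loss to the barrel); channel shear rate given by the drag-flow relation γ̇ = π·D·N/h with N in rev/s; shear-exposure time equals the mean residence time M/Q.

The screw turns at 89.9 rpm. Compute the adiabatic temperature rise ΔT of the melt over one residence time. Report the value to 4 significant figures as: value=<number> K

value=146.4 K

Throughput in SI: Q_s = 140.3 kg/h ÷ 3600 s/h = 0.0389722 kg/s
Mean residence time: t_res = M/Q_s = 3.70 kg / 0.0389722 kg/s = 94.9394 s
Geometry in metres: D = 78.3 mm → 0.0783 m, h = 8.72 mm → 0.00872 m; screw speed N = 89.9 rpm = 1.49833 rev/s
Shear rate: γ̇ = πDN/h = π·0.0783·1.49833/0.00872 = 42.2672 s⁻¹
Adiabatic rise: ΔT = η γ̇² t_res / (ρ cp) = 1823·(42.2672)²·94.9394 / (1035·2041) = 146.372 K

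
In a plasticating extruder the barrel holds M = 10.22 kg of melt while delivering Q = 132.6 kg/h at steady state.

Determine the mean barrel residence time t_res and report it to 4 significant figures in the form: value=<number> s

Throughput in SI: Q_s = 132.6 kg/h ÷ 3600 s/h = 0.0368333 kg/s
t_res = M / Q_s = 10.22 / 0.0368333 = 277.466 s

value=277.5 s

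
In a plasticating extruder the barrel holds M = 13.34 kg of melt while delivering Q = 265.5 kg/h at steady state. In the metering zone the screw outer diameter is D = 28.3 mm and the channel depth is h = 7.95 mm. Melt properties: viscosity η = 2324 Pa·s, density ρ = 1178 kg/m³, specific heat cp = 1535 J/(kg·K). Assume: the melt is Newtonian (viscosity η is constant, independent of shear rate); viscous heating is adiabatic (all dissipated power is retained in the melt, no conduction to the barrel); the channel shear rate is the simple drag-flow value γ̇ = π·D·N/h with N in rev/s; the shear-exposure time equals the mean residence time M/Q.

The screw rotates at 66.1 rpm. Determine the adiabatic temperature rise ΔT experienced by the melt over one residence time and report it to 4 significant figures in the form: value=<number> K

value=35.29 K

Throughput in SI: Q_s = 265.5 kg/h ÷ 3600 s/h = 0.07375 kg/s
t_res = M / Q_s = 13.34 / 0.07375 = 180.881 s
Convert to SI: D = 0.0283 m, h = 0.00795 m, N = 66.1/60 = 1.10167 rev/s
γ̇ = π D N / h = (π)(0.0283)(1.10167) / 0.00795 = 12.3202 s⁻¹
ΔT = η·γ̇²·t_res/(ρ·cp) = [2324 × 12.3202² × 180.881] / [1178 × 1535] = 35.287 K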